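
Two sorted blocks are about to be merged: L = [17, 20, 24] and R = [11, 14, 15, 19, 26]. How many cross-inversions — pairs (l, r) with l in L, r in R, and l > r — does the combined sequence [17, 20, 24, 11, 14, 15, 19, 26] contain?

Cross-inversions: 11

Count, for every r in R, how many entries of L exceed r:
r = 11: 17, 20, 24 → 3
r = 14: 17, 20, 24 → 3
r = 15: 17, 20, 24 → 3
r = 19: 20, 24 → 2
r = 26: none → 0
Cross-inversions: 3 + 3 + 3 + 2 + 0 = 11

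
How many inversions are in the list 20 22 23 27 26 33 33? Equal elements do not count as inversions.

1 inversion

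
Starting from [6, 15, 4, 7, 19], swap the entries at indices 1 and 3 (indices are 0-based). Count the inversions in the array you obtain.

2

Positions 1 and 3 hold 15 and 7; after swapping, the array is [6, 7, 4, 15, 19].
Count, for each position, how many later elements it exceeds:
6: 1
7: 1
4: 0
15: 0
19: 0
Sum: 1 + 1 + 0 + 0 + 0 = 2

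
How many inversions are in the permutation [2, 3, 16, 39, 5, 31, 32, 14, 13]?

Count, for each position, how many later elements it exceeds:
2 → none → 0
3 → none → 0
16 → 5, 14, 13 → 3
39 → 5, 31, 32, 14, 13 → 5
5 → none → 0
31 → 14, 13 → 2
32 → 14, 13 → 2
14 → 13 → 1
13 → none → 0
Sum: 0 + 0 + 3 + 5 + 0 + 2 + 2 + 1 + 0 = 13

13 inversions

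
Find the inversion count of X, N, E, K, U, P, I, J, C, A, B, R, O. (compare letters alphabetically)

50 inversions

For each element, count later entries that are smaller:
X → N, E, K, U, P, I, J, C, A, B, R, O → 12
N → E, K, I, J, C, A, B → 7
E → C, A, B → 3
K → I, J, C, A, B → 5
U → P, I, J, C, A, B, R, O → 8
P → I, J, C, A, B, O → 6
I → C, A, B → 3
J → C, A, B → 3
C → A, B → 2
A → none → 0
B → none → 0
R → O → 1
O → none → 0
Sum: 12 + 7 + 3 + 5 + 8 + 6 + 3 + 3 + 2 + 0 + 0 + 1 + 0 = 50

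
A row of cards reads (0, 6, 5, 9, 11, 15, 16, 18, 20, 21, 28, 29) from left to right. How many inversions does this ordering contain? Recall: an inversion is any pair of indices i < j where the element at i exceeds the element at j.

Inversions: 1

Count, for each position, how many later elements it exceeds:
0 → none → 0
6 → 5 → 1
5 → none → 0
9 → none → 0
11 → none → 0
15 → none → 0
16 → none → 0
18 → none → 0
20 → none → 0
21 → none → 0
28 → none → 0
29 → none → 0
Sum: 0 + 1 + 0 + 0 + 0 + 0 + 0 + 0 + 0 + 0 + 0 + 0 = 1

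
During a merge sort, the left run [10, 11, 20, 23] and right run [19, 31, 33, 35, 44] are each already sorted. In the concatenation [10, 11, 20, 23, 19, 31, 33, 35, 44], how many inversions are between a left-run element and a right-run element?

2

Count, for every r in R, how many entries of L exceed r:
r = 19: 20, 23 → 2
r = 31: none → 0
r = 33: none → 0
r = 35: none → 0
r = 44: none → 0
Cross-inversions: 2 + 0 + 0 + 0 + 0 = 2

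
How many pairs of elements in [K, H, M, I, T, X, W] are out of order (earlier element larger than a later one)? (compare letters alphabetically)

4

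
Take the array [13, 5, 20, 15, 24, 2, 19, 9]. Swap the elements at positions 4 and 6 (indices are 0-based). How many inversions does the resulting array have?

13

Positions 4 and 6 hold 24 and 19; after swapping, the array is [13, 5, 20, 15, 19, 2, 24, 9].
For each element, count later entries that are smaller:
13: 3
5: 1
20: 4
15: 2
19: 2
2: 0
24: 1
9: 0
Sum: 3 + 1 + 4 + 2 + 2 + 0 + 1 + 0 = 13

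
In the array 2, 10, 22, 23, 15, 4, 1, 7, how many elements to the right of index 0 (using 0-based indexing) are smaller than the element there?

The element at index 0 is 2.
Elements after it: 10, 22, 23, 15, 4, 1, 7
Those smaller than 2: 1

1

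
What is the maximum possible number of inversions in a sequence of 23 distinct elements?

There are 253 inversions.

The maximum occurs when the array is in strictly decreasing order: every one of the C(23, 2) pairs is inverted.
C(23, 2) = 23·22/2 = 253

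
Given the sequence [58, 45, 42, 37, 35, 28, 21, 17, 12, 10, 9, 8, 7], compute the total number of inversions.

78

Count, for each position, how many later elements it exceeds:
58: 12
45: 11
42: 10
37: 9
35: 8
28: 7
21: 6
17: 5
12: 4
10: 3
9: 2
8: 1
7: 0
Sum: 12 + 11 + 10 + 9 + 8 + 7 + 6 + 5 + 4 + 3 + 2 + 1 + 0 = 78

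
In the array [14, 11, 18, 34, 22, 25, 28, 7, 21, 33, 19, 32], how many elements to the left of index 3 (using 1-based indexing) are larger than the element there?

0

The element at index 3 is 18.
Elements before it: 14, 11
None of them are larger than 18.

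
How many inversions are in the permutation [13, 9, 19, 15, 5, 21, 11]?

Out-of-order index pairs (1-indexed):
(1,2): 13 > 9
(1,5): 13 > 5
(1,7): 13 > 11
(2,5): 9 > 5
(3,4): 19 > 15
(3,5): 19 > 5
(3,7): 19 > 11
(4,5): 15 > 5
(4,7): 15 > 11
(6,7): 21 > 11
That's 10 pairs.

10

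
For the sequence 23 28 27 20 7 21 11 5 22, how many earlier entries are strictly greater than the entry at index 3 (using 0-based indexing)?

The element at index 3 is 20.
Elements before it: 23, 28, 27
Those larger than 20: 23, 28, 27

3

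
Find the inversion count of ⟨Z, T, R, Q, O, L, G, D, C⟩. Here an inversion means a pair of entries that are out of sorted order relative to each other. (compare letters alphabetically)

36

Element-by-element contributions:
Z → T, R, Q, O, L, G, D, C → 8
T → R, Q, O, L, G, D, C → 7
R → Q, O, L, G, D, C → 6
Q → O, L, G, D, C → 5
O → L, G, D, C → 4
L → G, D, C → 3
G → D, C → 2
D → C → 1
C → none → 0
Sum: 8 + 7 + 6 + 5 + 4 + 3 + 2 + 1 + 0 = 36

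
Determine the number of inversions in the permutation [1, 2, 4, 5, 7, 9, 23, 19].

1 inversion

Element-by-element contributions:
1 → none → 0
2 → none → 0
4 → none → 0
5 → none → 0
7 → none → 0
9 → none → 0
23 → 19 → 1
19 → none → 0
Sum: 0 + 0 + 0 + 0 + 0 + 0 + 1 + 0 = 1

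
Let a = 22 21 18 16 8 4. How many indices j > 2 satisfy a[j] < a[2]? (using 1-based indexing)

4

The element at index 2 is 21.
Elements after it: 18, 16, 8, 4
Those smaller than 21: 18, 16, 8, 4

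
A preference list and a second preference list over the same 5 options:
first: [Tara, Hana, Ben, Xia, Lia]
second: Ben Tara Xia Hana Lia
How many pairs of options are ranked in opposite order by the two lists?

Assign each item its position (1..5) in the first ordering, then rewrite the second ordering as that position sequence:
positions: Tara→1, Hana→2, Ben→3, Xia→4, Lia→5
second ordering as positions: [3, 1, 4, 2, 5]
Discordant pairs = inversions in this position sequence.
3: 1, 2 → 2
1: 0
4: 2 → 1
2: 0
5: 0
Total: 2 + 0 + 1 + 0 + 0 = 3

3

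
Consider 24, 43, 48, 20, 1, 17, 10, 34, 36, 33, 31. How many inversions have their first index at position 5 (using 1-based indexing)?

0

The element at index 5 is 1.
Elements after it: 17, 10, 34, 36, 33, 31
None of them are smaller than 1.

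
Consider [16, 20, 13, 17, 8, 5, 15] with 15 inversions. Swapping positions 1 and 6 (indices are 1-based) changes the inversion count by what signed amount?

Positions 1 and 6 hold 16 and 5; after swapping, the array is [5, 20, 13, 17, 8, 16, 15].
Sweep left to right; for each value list the smaller values that follow it:
5 → none → 0
20 → 13, 17, 8, 16, 15 → 5
13 → 8 → 1
17 → 8, 16, 15 → 3
8 → none → 0
16 → 15 → 1
15 → none → 0
Sum: 0 + 5 + 1 + 3 + 0 + 1 + 0 = 10
Change: 10 − 15 = -5

-5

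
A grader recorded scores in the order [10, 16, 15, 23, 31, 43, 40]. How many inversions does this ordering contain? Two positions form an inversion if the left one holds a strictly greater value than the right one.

Inversions: 2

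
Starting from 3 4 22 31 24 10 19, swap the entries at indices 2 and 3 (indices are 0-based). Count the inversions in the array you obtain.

8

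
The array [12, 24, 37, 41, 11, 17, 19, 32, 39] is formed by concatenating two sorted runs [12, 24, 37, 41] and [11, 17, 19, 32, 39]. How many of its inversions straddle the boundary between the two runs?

Count, for every r in R, how many entries of L exceed r:
r = 11: 12, 24, 37, 41 → 4
r = 17: 24, 37, 41 → 3
r = 19: 24, 37, 41 → 3
r = 32: 37, 41 → 2
r = 39: 41 → 1
Cross-inversions: 4 + 3 + 3 + 2 + 1 = 13

Cross-inversions: 13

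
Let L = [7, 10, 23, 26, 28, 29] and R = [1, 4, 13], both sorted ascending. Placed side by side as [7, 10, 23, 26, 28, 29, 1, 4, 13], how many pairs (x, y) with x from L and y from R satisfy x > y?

16 split inversions

For each element r of the right run, count left-run elements greater than r:
r = 1: 7, 10, 23, 26, 28, 29 → 6
r = 4: 7, 10, 23, 26, 28, 29 → 6
r = 13: 23, 26, 28, 29 → 4
Cross-inversions: 6 + 6 + 4 = 16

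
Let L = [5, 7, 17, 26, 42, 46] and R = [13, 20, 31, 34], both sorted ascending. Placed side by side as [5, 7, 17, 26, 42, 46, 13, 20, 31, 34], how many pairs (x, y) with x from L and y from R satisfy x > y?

11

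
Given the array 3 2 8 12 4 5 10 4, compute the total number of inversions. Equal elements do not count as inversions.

10

Count, for each position, how many later elements it exceeds:
3 → 2 → 1
2 → none → 0
8 → 4, 5, 4 → 3
12 → 4, 5, 10, 4 → 4
4 → none → 0
5 → 4 → 1
10 → 4 → 1
4 → none → 0
Sum: 1 + 0 + 3 + 4 + 0 + 1 + 1 + 0 = 10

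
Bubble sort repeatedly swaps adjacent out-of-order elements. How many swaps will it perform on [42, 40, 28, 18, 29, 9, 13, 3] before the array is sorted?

Swaps: 25

Each adjacent swap fixes exactly one inversion, so the minimum swap count equals the number of inversions.
Count inversions — for each element, later elements that are smaller:
42: 40, 28, 18, 29, 9, 13, 3 → 7
40: 28, 18, 29, 9, 13, 3 → 6
28: 18, 9, 13, 3 → 4
18: 9, 13, 3 → 3
29: 9, 13, 3 → 3
9: 3 → 1
13: 3 → 1
3: none → 0
Total inversions: 7 + 6 + 4 + 3 + 3 + 1 + 1 + 0 = 25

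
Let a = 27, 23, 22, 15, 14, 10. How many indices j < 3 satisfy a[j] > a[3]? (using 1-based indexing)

2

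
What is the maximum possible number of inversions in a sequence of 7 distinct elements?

The maximum occurs when the array is in strictly decreasing order: every one of the C(7, 2) pairs is inverted.
C(7, 2) = 7·6/2 = 21

There are 21 inversions.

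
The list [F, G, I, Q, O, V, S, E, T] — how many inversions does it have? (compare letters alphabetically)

Inversions: 10

Sweep left to right; for each value list the smaller values that follow it:
F: 1
G: 1
I: 1
Q: 2
O: 1
V: 3
S: 1
E: 0
T: 0
Sum: 1 + 1 + 1 + 2 + 1 + 3 + 1 + 0 + 0 = 10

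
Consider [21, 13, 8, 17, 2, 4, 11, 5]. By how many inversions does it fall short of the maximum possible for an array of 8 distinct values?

8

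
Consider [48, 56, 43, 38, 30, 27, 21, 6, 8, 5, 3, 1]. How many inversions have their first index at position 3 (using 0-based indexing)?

8 such elements

The element at index 3 is 38.
Elements after it: 30, 27, 21, 6, 8, 5, 3, 1
Those smaller than 38: 30, 27, 21, 6, 8, 5, 3, 1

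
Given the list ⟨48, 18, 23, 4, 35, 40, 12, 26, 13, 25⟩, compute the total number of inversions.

25 inversions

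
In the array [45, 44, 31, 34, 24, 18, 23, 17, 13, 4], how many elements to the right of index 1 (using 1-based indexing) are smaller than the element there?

The element at index 1 is 45.
Elements after it: 44, 31, 34, 24, 18, 23, 17, 13, 4
Those smaller than 45: 44, 31, 34, 24, 18, 23, 17, 13, 4

9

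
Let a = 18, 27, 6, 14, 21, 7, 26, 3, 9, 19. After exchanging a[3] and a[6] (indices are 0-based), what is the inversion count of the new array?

28

Positions 3 and 6 hold 14 and 26; after swapping, the array is [18, 27, 6, 26, 21, 7, 14, 3, 9, 19].
Element-by-element contributions:
18: 5
27: 8
6: 1
26: 6
21: 5
7: 1
14: 2
3: 0
9: 0
19: 0
Sum: 5 + 8 + 1 + 6 + 5 + 1 + 2 + 0 + 0 + 0 = 28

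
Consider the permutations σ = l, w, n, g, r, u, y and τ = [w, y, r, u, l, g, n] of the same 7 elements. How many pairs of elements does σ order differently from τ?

Assign each item its position (1..7) in the first ordering, then rewrite the second ordering as that position sequence:
positions: l→1, w→2, n→3, g→4, r→5, u→6, y→7
second ordering as positions: [2, 7, 5, 6, 1, 4, 3]
Discordant pairs = inversions in this position sequence.
2: 1 → 1
7: 5, 6, 1, 4, 3 → 5
5: 1, 4, 3 → 3
6: 1, 4, 3 → 3
1: 0
4: 3 → 1
3: 0
Total: 1 + 5 + 3 + 3 + 0 + 1 + 0 = 13

13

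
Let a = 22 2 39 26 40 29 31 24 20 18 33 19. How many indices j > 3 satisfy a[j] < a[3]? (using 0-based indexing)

4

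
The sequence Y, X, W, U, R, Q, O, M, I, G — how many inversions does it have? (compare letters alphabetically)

Count, for each position, how many later elements it exceeds:
Y: 9
X: 8
W: 7
U: 6
R: 5
Q: 4
O: 3
M: 2
I: 1
G: 0
Sum: 9 + 8 + 7 + 6 + 5 + 4 + 3 + 2 + 1 + 0 = 45

45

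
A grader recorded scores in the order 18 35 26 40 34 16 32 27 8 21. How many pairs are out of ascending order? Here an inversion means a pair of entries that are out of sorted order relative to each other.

29 inversions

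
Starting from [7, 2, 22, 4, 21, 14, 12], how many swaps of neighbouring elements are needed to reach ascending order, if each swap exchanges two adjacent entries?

Minimum adjacent swaps = number of inversions (each swap of adjacent out-of-order elements removes one inversion and no swap can remove more).
Count inversions — for each element, later elements that are smaller:
7: 2, 4 → 2
2: none → 0
22: 4, 21, 14, 12 → 4
4: none → 0
21: 14, 12 → 2
14: 12 → 1
12: none → 0
Total inversions: 2 + 0 + 4 + 0 + 2 + 1 + 0 = 9

9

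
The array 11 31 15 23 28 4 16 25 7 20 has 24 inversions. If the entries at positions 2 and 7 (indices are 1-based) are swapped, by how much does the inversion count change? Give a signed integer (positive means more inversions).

-5

Positions 2 and 7 hold 31 and 16; after swapping, the array is [11, 16, 15, 23, 28, 4, 31, 25, 7, 20].
Count, for each position, how many later elements it exceeds:
11: 2
16: 3
15: 2
23: 3
28: 4
4: 0
31: 3
25: 2
7: 0
20: 0
Sum: 2 + 3 + 2 + 3 + 4 + 0 + 3 + 2 + 0 + 0 = 19
Change: 19 − 24 = -5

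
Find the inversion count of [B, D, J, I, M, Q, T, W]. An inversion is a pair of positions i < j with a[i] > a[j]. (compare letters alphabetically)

Sweep left to right; for each value list the smaller values that follow it:
B → none → 0
D → none → 0
J → I → 1
I → none → 0
M → none → 0
Q → none → 0
T → none → 0
W → none → 0
Sum: 0 + 0 + 1 + 0 + 0 + 0 + 0 + 0 = 1

1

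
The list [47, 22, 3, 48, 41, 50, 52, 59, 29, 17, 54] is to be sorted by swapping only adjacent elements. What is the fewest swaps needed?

20

The minimum number of adjacent swaps to sort an array equals its inversion count, since every such swap removes exactly one inversion.
Count inversions — for each element, later elements that are smaller:
47: 22, 3, 41, 29, 17 → 5
22: 3, 17 → 2
3: none → 0
48: 41, 29, 17 → 3
41: 29, 17 → 2
50: 29, 17 → 2
52: 29, 17 → 2
59: 29, 17, 54 → 3
29: 17 → 1
17: none → 0
54: none → 0
Total inversions: 5 + 2 + 0 + 3 + 2 + 2 + 2 + 3 + 1 + 0 + 0 = 20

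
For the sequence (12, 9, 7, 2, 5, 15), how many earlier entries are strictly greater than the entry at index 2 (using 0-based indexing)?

2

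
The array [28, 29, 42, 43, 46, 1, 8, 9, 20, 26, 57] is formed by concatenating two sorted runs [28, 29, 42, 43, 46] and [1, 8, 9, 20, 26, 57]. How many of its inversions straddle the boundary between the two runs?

Cross-inversions: 25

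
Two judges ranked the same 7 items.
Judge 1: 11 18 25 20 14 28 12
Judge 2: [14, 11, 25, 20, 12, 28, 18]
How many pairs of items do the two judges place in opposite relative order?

9 discordant pairs

Assign each item its position (1..7) in the first ordering, then rewrite the second ordering as that position sequence:
positions: 11→1, 18→2, 25→3, 20→4, 14→5, 28→6, 12→7
second ordering as positions: [5, 1, 3, 4, 7, 6, 2]
Discordant pairs = inversions in this position sequence.
5: 1, 3, 4, 2 → 4
1: 0
3: 2 → 1
4: 2 → 1
7: 6, 2 → 2
6: 2 → 1
2: 0
Total: 4 + 0 + 1 + 1 + 2 + 1 + 0 = 9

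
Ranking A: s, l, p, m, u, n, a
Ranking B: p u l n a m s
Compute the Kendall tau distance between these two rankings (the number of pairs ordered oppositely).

Assign each item its position (1..7) in the first ordering, then rewrite the second ordering as that position sequence:
positions: s→1, l→2, p→3, m→4, u→5, n→6, a→7
second ordering as positions: [3, 5, 2, 6, 7, 4, 1]
Discordant pairs = inversions in this position sequence.
3: 2, 1 → 2
5: 2, 4, 1 → 3
2: 1 → 1
6: 4, 1 → 2
7: 4, 1 → 2
4: 1 → 1
1: 0
Total: 2 + 3 + 1 + 2 + 2 + 1 + 0 = 11

11 discordant pairs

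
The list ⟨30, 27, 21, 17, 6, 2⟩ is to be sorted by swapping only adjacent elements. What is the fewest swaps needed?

15 adjacent swaps

Each adjacent swap fixes exactly one inversion, so the minimum swap count equals the number of inversions.
Count inversions — for each element, later elements that are smaller:
30: 27, 21, 17, 6, 2 → 5
27: 21, 17, 6, 2 → 4
21: 17, 6, 2 → 3
17: 6, 2 → 2
6: 2 → 1
2: none → 0
Total inversions: 5 + 4 + 3 + 2 + 1 + 0 = 15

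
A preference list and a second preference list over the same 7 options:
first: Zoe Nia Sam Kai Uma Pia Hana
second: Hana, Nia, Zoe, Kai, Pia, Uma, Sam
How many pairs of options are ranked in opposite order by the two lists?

11 pairs

Assign each item its position (1..7) in the first ordering, then rewrite the second ordering as that position sequence:
positions: Zoe→1, Nia→2, Sam→3, Kai→4, Uma→5, Pia→6, Hana→7
second ordering as positions: [7, 2, 1, 4, 6, 5, 3]
Discordant pairs = inversions in this position sequence.
7: 2, 1, 4, 6, 5, 3 → 6
2: 1 → 1
1: 0
4: 3 → 1
6: 5, 3 → 2
5: 3 → 1
3: 0
Total: 6 + 1 + 0 + 1 + 2 + 1 + 0 = 11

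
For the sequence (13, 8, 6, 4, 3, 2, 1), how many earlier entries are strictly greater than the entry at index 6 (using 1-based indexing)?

5

The element at index 6 is 2.
Elements before it: 13, 8, 6, 4, 3
Those larger than 2: 13, 8, 6, 4, 3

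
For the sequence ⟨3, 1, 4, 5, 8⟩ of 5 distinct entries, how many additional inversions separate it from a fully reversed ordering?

9 inversions short

Maximum inversions for 5 distinct elements is C(5, 2) = 5·4/2 = 10.
Current inversions — for each element, count later smaller elements:
3: 1
1: 0
4: 0
5: 0
8: 0
Current total: 1 + 0 + 0 + 0 + 0 = 1
Shortfall: 10 − 1 = 9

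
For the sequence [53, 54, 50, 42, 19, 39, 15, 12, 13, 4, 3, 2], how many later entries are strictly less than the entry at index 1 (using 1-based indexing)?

The element at index 1 is 53.
Elements after it: 54, 50, 42, 19, 39, 15, 12, 13, 4, 3, 2
Those smaller than 53: 50, 42, 19, 39, 15, 12, 13, 4, 3, 2

10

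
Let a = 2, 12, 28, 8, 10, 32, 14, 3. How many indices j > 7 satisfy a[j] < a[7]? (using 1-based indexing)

1 such element

The element at index 7 is 14.
Elements after it: 3
Those smaller than 14: 3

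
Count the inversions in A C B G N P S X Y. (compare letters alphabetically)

1

Sweep left to right; for each value list the smaller values that follow it:
A → none → 0
C → B → 1
B → none → 0
G → none → 0
N → none → 0
P → none → 0
S → none → 0
X → none → 0
Y → none → 0
Sum: 0 + 1 + 0 + 0 + 0 + 0 + 0 + 0 + 0 = 1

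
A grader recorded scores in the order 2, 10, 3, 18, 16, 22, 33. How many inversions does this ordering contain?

For each element, count later entries that are smaller:
2: 0
10: 1
3: 0
18: 1
16: 0
22: 0
33: 0
Sum: 0 + 1 + 0 + 1 + 0 + 0 + 0 = 2

2 out-of-order pairs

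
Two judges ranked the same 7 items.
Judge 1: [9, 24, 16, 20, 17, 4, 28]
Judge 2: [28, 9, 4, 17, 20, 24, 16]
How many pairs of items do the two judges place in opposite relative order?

Assign each item its position (1..7) in the first ordering, then rewrite the second ordering as that position sequence:
positions: 9→1, 24→2, 16→3, 20→4, 17→5, 4→6, 28→7
second ordering as positions: [7, 1, 6, 5, 4, 2, 3]
Discordant pairs = inversions in this position sequence.
7: 1, 6, 5, 4, 2, 3 → 6
1: 0
6: 5, 4, 2, 3 → 4
5: 4, 2, 3 → 3
4: 2, 3 → 2
2: 0
3: 0
Total: 6 + 0 + 4 + 3 + 2 + 0 + 0 = 15

15 discordant pairs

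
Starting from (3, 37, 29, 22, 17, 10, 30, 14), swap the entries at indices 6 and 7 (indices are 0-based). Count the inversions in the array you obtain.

Positions 6 and 7 hold 30 and 14; after swapping, the array is [3, 37, 29, 22, 17, 10, 14, 30].
For each element, count later entries that are smaller:
3 → none → 0
37 → 29, 22, 17, 10, 14, 30 → 6
29 → 22, 17, 10, 14 → 4
22 → 17, 10, 14 → 3
17 → 10, 14 → 2
10 → none → 0
14 → none → 0
30 → none → 0
Sum: 0 + 6 + 4 + 3 + 2 + 0 + 0 + 0 = 15

15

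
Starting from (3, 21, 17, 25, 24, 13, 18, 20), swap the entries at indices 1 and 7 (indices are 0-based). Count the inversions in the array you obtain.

11 inversions

Positions 1 and 7 hold 21 and 20; after swapping, the array is [3, 20, 17, 25, 24, 13, 18, 21].
For each element, count later entries that are smaller:
3 → none → 0
20 → 17, 13, 18 → 3
17 → 13 → 1
25 → 24, 13, 18, 21 → 4
24 → 13, 18, 21 → 3
13 → none → 0
18 → none → 0
21 → none → 0
Sum: 0 + 3 + 1 + 4 + 3 + 0 + 0 + 0 = 11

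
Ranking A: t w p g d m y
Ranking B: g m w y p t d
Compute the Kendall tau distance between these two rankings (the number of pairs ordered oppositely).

Assign each item its position (1..7) in the first ordering, then rewrite the second ordering as that position sequence:
positions: t→1, w→2, p→3, g→4, d→5, m→6, y→7
second ordering as positions: [4, 6, 2, 7, 3, 1, 5]
Discordant pairs = inversions in this position sequence.
4: 2, 3, 1 → 3
6: 2, 3, 1, 5 → 4
2: 1 → 1
7: 3, 1, 5 → 3
3: 1 → 1
1: 0
5: 0
Total: 3 + 4 + 1 + 3 + 1 + 0 + 0 = 12

12 discordant pairs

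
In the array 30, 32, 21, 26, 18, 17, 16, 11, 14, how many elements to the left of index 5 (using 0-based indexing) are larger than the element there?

5

The element at index 5 is 17.
Elements before it: 30, 32, 21, 26, 18
Those larger than 17: 30, 32, 21, 26, 18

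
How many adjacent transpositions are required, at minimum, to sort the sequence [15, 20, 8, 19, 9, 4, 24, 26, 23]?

Each adjacent swap fixes exactly one inversion, so the minimum swap count equals the number of inversions.
Count inversions — for each element, later elements that are smaller:
15: 8, 9, 4 → 3
20: 8, 19, 9, 4 → 4
8: 4 → 1
19: 9, 4 → 2
9: 4 → 1
4: none → 0
24: 23 → 1
26: 23 → 1
23: none → 0
Total inversions: 3 + 4 + 1 + 2 + 1 + 0 + 1 + 1 + 0 = 13

13 swaps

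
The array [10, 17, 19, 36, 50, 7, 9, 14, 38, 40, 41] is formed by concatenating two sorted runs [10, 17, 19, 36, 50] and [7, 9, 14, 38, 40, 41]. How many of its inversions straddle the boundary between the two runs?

Take each right-half value and tally the left-half values above it:
r = 7: 10, 17, 19, 36, 50 → 5
r = 9: 10, 17, 19, 36, 50 → 5
r = 14: 17, 19, 36, 50 → 4
r = 38: 50 → 1
r = 40: 50 → 1
r = 41: 50 → 1
Cross-inversions: 5 + 5 + 4 + 1 + 1 + 1 = 17

Split inversions: 17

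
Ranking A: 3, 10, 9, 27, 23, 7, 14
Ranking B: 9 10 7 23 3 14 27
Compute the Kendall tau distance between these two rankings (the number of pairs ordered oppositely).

9

Assign each item its position (1..7) in the first ordering, then rewrite the second ordering as that position sequence:
positions: 3→1, 10→2, 9→3, 27→4, 23→5, 7→6, 14→7
second ordering as positions: [3, 2, 6, 5, 1, 7, 4]
Discordant pairs = inversions in this position sequence.
3: 2, 1 → 2
2: 1 → 1
6: 5, 1, 4 → 3
5: 1, 4 → 2
1: 0
7: 4 → 1
4: 0
Total: 2 + 1 + 3 + 2 + 0 + 1 + 0 = 9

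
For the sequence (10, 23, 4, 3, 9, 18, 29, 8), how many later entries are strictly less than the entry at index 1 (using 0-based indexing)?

5

The element at index 1 is 23.
Elements after it: 4, 3, 9, 18, 29, 8
Those smaller than 23: 4, 3, 9, 18, 8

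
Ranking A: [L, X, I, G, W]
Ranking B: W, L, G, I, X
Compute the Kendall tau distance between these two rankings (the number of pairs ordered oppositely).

7

Assign each item its position (1..5) in the first ordering, then rewrite the second ordering as that position sequence:
positions: L→1, X→2, I→3, G→4, W→5
second ordering as positions: [5, 1, 4, 3, 2]
Discordant pairs = inversions in this position sequence.
5: 1, 4, 3, 2 → 4
1: 0
4: 3, 2 → 2
3: 2 → 1
2: 0
Total: 4 + 0 + 2 + 1 + 0 = 7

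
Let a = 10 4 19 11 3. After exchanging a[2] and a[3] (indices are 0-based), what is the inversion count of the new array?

Positions 2 and 3 hold 19 and 11; after swapping, the array is [10, 4, 11, 19, 3].
Element-by-element contributions:
10 → 4, 3 → 2
4 → 3 → 1
11 → 3 → 1
19 → 3 → 1
3 → none → 0
Sum: 2 + 1 + 1 + 1 + 0 = 5

5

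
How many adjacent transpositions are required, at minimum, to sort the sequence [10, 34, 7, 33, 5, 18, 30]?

There are 11 swaps.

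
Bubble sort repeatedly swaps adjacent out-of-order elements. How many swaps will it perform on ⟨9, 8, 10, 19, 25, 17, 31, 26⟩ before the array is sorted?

There are 4 adjacent swaps.

Each adjacent swap fixes exactly one inversion, so the minimum swap count equals the number of inversions.
Count inversions — for each element, later elements that are smaller:
9: 8 → 1
8: none → 0
10: none → 0
19: 17 → 1
25: 17 → 1
17: none → 0
31: 26 → 1
26: none → 0
Total inversions: 1 + 0 + 0 + 1 + 1 + 0 + 1 + 0 = 4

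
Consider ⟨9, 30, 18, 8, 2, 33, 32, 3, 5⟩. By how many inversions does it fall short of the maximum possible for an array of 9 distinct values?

Maximum inversions for 9 distinct elements is C(9, 2) = 9·8/2 = 36.
Current inversions — for each element, count later smaller elements:
9: 4
30: 5
18: 4
8: 3
2: 0
33: 3
32: 2
3: 0
5: 0
Current total: 4 + 5 + 4 + 3 + 0 + 3 + 2 + 0 + 0 = 21
Shortfall: 36 − 21 = 15

15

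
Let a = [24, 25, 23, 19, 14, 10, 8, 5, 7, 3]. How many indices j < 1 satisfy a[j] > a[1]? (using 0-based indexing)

0

The element at index 1 is 25.
Elements before it: 24
None of them are larger than 25.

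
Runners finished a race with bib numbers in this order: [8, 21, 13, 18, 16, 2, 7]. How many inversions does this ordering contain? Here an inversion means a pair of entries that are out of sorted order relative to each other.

There are 14 inversions.

For each element, count later entries that are smaller:
8 → 2, 7 → 2
21 → 13, 18, 16, 2, 7 → 5
13 → 2, 7 → 2
18 → 16, 2, 7 → 3
16 → 2, 7 → 2
2 → none → 0
7 → none → 0
Sum: 2 + 5 + 2 + 3 + 2 + 0 + 0 = 14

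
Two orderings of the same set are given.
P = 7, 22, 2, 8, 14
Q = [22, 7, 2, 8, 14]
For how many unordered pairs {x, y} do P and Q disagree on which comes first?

1

Assign each item its position (1..5) in the first ordering, then rewrite the second ordering as that position sequence:
positions: 7→1, 22→2, 2→3, 8→4, 14→5
second ordering as positions: [2, 1, 3, 4, 5]
Discordant pairs = inversions in this position sequence.
2: 1 → 1
1: 0
3: 0
4: 0
5: 0
Total: 1 + 0 + 0 + 0 + 0 = 1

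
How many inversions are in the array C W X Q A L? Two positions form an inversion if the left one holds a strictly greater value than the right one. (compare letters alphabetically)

9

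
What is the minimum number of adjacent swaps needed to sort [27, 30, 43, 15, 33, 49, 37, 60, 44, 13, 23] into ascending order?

The minimum number of adjacent swaps to sort an array equals its inversion count, since every such swap removes exactly one inversion.
Count inversions — for each element, later elements that are smaller:
27: 15, 13, 23 → 3
30: 15, 13, 23 → 3
43: 15, 33, 37, 13, 23 → 5
15: 13 → 1
33: 13, 23 → 2
49: 37, 44, 13, 23 → 4
37: 13, 23 → 2
60: 44, 13, 23 → 3
44: 13, 23 → 2
13: none → 0
23: none → 0
Total inversions: 3 + 3 + 5 + 1 + 2 + 4 + 2 + 3 + 2 + 0 + 0 = 25

25 adjacent swaps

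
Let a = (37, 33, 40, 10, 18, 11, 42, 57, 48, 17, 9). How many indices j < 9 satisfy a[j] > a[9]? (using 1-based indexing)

1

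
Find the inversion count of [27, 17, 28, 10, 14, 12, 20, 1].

Count, for each position, how many later elements it exceeds:
27: 6
17: 4
28: 5
10: 1
14: 2
12: 1
20: 1
1: 0
Sum: 6 + 4 + 5 + 1 + 2 + 1 + 1 + 0 = 20

20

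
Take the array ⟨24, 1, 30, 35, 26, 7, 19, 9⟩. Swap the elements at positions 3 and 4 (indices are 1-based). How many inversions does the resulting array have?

17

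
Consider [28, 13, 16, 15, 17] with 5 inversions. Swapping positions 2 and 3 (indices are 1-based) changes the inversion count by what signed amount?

+1

Positions 2 and 3 hold 13 and 16; after swapping, the array is [28, 16, 13, 15, 17].
Sweep left to right; for each value list the smaller values that follow it:
28 → 16, 13, 15, 17 → 4
16 → 13, 15 → 2
13 → none → 0
15 → none → 0
17 → none → 0
Sum: 4 + 2 + 0 + 0 + 0 = 6
Change: 6 − 5 = +1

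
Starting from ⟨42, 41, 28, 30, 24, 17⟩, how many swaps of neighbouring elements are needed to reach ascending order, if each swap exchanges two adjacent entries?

Minimum adjacent swaps = number of inversions (each swap of adjacent out-of-order elements removes one inversion and no swap can remove more).
Count inversions — for each element, later elements that are smaller:
42: 41, 28, 30, 24, 17 → 5
41: 28, 30, 24, 17 → 4
28: 24, 17 → 2
30: 24, 17 → 2
24: 17 → 1
17: none → 0
Total inversions: 5 + 4 + 2 + 2 + 1 + 0 = 14

14 adjacent swaps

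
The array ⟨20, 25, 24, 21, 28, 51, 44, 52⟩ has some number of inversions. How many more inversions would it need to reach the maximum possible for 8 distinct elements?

24

Maximum inversions for 8 distinct elements is C(8, 2) = 8·7/2 = 28.
Current inversions — for each element, count later smaller elements:
20: 0
25: 2
24: 1
21: 0
28: 0
51: 1
44: 0
52: 0
Current total: 0 + 2 + 1 + 0 + 0 + 1 + 0 + 0 = 4
Shortfall: 28 − 4 = 24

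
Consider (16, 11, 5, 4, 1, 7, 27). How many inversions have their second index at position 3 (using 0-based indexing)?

3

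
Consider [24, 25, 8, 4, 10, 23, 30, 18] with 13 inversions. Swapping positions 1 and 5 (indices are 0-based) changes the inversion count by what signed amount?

-1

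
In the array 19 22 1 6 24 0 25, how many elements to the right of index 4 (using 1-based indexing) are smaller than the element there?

1 such element

The element at index 4 is 6.
Elements after it: 24, 0, 25
Those smaller than 6: 0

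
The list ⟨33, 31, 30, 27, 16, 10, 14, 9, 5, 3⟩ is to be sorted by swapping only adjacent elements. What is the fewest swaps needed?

Minimum adjacent swaps = number of inversions (each swap of adjacent out-of-order elements removes one inversion and no swap can remove more).
Count inversions — for each element, later elements that are smaller:
33: 31, 30, 27, 16, 10, 14, 9, 5, 3 → 9
31: 30, 27, 16, 10, 14, 9, 5, 3 → 8
30: 27, 16, 10, 14, 9, 5, 3 → 7
27: 16, 10, 14, 9, 5, 3 → 6
16: 10, 14, 9, 5, 3 → 5
10: 9, 5, 3 → 3
14: 9, 5, 3 → 3
9: 5, 3 → 2
5: 3 → 1
3: none → 0
Total inversions: 9 + 8 + 7 + 6 + 5 + 3 + 3 + 2 + 1 + 0 = 44

44 adjacent swaps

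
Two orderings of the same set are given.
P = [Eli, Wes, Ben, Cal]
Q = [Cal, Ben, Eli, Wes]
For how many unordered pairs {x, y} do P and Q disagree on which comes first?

5

Assign each item its position (1..4) in the first ordering, then rewrite the second ordering as that position sequence:
positions: Eli→1, Wes→2, Ben→3, Cal→4
second ordering as positions: [4, 3, 1, 2]
Discordant pairs = inversions in this position sequence.
4: 3, 1, 2 → 3
3: 1, 2 → 2
1: 0
2: 0
Total: 3 + 2 + 0 + 0 = 5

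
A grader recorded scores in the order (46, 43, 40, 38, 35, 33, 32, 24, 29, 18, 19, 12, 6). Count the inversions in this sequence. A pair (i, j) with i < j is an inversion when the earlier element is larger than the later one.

Count, for each position, how many later elements it exceeds:
46 → 43, 40, 38, 35, 33, 32, 24, 29, 18, 19, 12, 6 → 12
43 → 40, 38, 35, 33, 32, 24, 29, 18, 19, 12, 6 → 11
40 → 38, 35, 33, 32, 24, 29, 18, 19, 12, 6 → 10
38 → 35, 33, 32, 24, 29, 18, 19, 12, 6 → 9
35 → 33, 32, 24, 29, 18, 19, 12, 6 → 8
33 → 32, 24, 29, 18, 19, 12, 6 → 7
32 → 24, 29, 18, 19, 12, 6 → 6
24 → 18, 19, 12, 6 → 4
29 → 18, 19, 12, 6 → 4
18 → 12, 6 → 2
19 → 12, 6 → 2
12 → 6 → 1
6 → none → 0
Sum: 12 + 11 + 10 + 9 + 8 + 7 + 6 + 4 + 4 + 2 + 2 + 1 + 0 = 76

76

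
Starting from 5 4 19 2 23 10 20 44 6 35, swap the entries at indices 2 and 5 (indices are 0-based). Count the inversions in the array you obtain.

Positions 2 and 5 hold 19 and 10; after swapping, the array is [5, 4, 10, 2, 23, 19, 20, 44, 6, 35].
Count, for each position, how many later elements it exceeds:
5 → 4, 2 → 2
4 → 2 → 1
10 → 2, 6 → 2
2 → none → 0
23 → 19, 20, 6 → 3
19 → 6 → 1
20 → 6 → 1
44 → 6, 35 → 2
6 → none → 0
35 → none → 0
Sum: 2 + 1 + 2 + 0 + 3 + 1 + 1 + 2 + 0 + 0 = 12

12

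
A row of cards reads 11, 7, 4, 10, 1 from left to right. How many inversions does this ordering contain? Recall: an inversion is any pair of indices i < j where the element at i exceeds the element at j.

8

Element-by-element contributions:
11: 4
7: 2
4: 1
10: 1
1: 0
Sum: 4 + 2 + 1 + 1 + 0 = 8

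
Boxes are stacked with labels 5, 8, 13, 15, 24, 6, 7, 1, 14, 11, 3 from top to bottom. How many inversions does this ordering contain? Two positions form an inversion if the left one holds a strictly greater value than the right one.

30

Sweep left to right; for each value list the smaller values that follow it:
5: 2
8: 4
13: 5
15: 6
24: 6
6: 2
7: 2
1: 0
14: 2
11: 1
3: 0
Sum: 2 + 4 + 5 + 6 + 6 + 2 + 2 + 0 + 2 + 1 + 0 = 30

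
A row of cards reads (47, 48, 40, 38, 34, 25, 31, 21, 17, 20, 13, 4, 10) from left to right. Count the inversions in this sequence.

74

Sweep left to right; for each value list the smaller values that follow it:
47 → 40, 38, 34, 25, 31, 21, 17, 20, 13, 4, 10 → 11
48 → 40, 38, 34, 25, 31, 21, 17, 20, 13, 4, 10 → 11
40 → 38, 34, 25, 31, 21, 17, 20, 13, 4, 10 → 10
38 → 34, 25, 31, 21, 17, 20, 13, 4, 10 → 9
34 → 25, 31, 21, 17, 20, 13, 4, 10 → 8
25 → 21, 17, 20, 13, 4, 10 → 6
31 → 21, 17, 20, 13, 4, 10 → 6
21 → 17, 20, 13, 4, 10 → 5
17 → 13, 4, 10 → 3
20 → 13, 4, 10 → 3
13 → 4, 10 → 2
4 → none → 0
10 → none → 0
Sum: 11 + 11 + 10 + 9 + 8 + 6 + 6 + 5 + 3 + 3 + 2 + 0 + 0 = 74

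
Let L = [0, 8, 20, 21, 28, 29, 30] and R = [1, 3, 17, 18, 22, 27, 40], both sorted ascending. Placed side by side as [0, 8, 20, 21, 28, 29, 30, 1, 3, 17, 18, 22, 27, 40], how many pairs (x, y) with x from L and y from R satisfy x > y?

Count, for every r in R, how many entries of L exceed r:
r = 1: 8, 20, 21, 28, 29, 30 → 6
r = 3: 8, 20, 21, 28, 29, 30 → 6
r = 17: 20, 21, 28, 29, 30 → 5
r = 18: 20, 21, 28, 29, 30 → 5
r = 22: 28, 29, 30 → 3
r = 27: 28, 29, 30 → 3
r = 40: none → 0
Cross-inversions: 6 + 6 + 5 + 5 + 3 + 3 + 0 = 28

28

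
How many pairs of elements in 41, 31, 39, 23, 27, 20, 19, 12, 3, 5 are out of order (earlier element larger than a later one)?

There are 42 inversions.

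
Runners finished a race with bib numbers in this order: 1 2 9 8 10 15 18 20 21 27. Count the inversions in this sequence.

Count, for each position, how many later elements it exceeds:
1: 0
2: 0
9: 1
8: 0
10: 0
15: 0
18: 0
20: 0
21: 0
27: 0
Sum: 0 + 0 + 1 + 0 + 0 + 0 + 0 + 0 + 0 + 0 = 1

1 inversion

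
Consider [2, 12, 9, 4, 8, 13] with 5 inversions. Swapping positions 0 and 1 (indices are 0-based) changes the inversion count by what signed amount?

+1

Positions 0 and 1 hold 2 and 12; after swapping, the array is [12, 2, 9, 4, 8, 13].
Count, for each position, how many later elements it exceeds:
12 → 2, 9, 4, 8 → 4
2 → none → 0
9 → 4, 8 → 2
4 → none → 0
8 → none → 0
13 → none → 0
Sum: 4 + 0 + 2 + 0 + 0 + 0 = 6
Change: 6 − 5 = +1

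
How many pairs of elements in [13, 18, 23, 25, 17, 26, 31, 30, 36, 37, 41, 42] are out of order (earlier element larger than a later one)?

Element-by-element contributions:
13 → none → 0
18 → 17 → 1
23 → 17 → 1
25 → 17 → 1
17 → none → 0
26 → none → 0
31 → 30 → 1
30 → none → 0
36 → none → 0
37 → none → 0
41 → none → 0
42 → none → 0
Sum: 0 + 1 + 1 + 1 + 0 + 0 + 1 + 0 + 0 + 0 + 0 + 0 = 4

4 inversions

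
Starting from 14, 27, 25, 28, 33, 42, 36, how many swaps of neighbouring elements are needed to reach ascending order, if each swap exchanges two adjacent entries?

There are 2 swaps.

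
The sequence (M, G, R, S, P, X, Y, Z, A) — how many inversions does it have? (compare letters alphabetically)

11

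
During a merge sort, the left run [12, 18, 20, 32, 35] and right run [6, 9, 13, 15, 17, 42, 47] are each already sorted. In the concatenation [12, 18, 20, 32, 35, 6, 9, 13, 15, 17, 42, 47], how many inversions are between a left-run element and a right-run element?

Count, for every r in R, how many entries of L exceed r:
r = 6: 12, 18, 20, 32, 35 → 5
r = 9: 12, 18, 20, 32, 35 → 5
r = 13: 18, 20, 32, 35 → 4
r = 15: 18, 20, 32, 35 → 4
r = 17: 18, 20, 32, 35 → 4
r = 42: none → 0
r = 47: none → 0
Cross-inversions: 5 + 5 + 4 + 4 + 4 + 0 + 0 = 22

22 split inversions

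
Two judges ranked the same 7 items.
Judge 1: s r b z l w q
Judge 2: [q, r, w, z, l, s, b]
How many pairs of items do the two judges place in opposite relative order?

Assign each item its position (1..7) in the first ordering, then rewrite the second ordering as that position sequence:
positions: s→1, r→2, b→3, z→4, l→5, w→6, q→7
second ordering as positions: [7, 2, 6, 4, 5, 1, 3]
Discordant pairs = inversions in this position sequence.
7: 2, 6, 4, 5, 1, 3 → 6
2: 1 → 1
6: 4, 5, 1, 3 → 4
4: 1, 3 → 2
5: 1, 3 → 2
1: 0
3: 0
Total: 6 + 1 + 4 + 2 + 2 + 0 + 0 = 15

15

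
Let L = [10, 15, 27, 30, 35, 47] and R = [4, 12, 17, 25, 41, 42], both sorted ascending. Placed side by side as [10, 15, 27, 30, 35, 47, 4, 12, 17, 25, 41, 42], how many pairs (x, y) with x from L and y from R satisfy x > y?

21 split inversions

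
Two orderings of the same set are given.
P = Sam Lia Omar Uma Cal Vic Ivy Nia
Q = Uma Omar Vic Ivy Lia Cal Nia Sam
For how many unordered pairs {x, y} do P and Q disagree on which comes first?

There are 14 disagreeing pairs.

Assign each item its position (1..8) in the first ordering, then rewrite the second ordering as that position sequence:
positions: Sam→1, Lia→2, Omar→3, Uma→4, Cal→5, Vic→6, Ivy→7, Nia→8
second ordering as positions: [4, 3, 6, 7, 2, 5, 8, 1]
Discordant pairs = inversions in this position sequence.
4: 3, 2, 1 → 3
3: 2, 1 → 2
6: 2, 5, 1 → 3
7: 2, 5, 1 → 3
2: 1 → 1
5: 1 → 1
8: 1 → 1
1: 0
Total: 3 + 2 + 3 + 3 + 1 + 1 + 1 + 0 = 14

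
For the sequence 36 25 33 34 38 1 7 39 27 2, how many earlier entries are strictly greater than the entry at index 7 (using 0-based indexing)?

0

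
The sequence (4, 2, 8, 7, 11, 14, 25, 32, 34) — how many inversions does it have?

Out-of-order pairs: 2

For each element, count later entries that are smaller:
4 → 2 → 1
2 → none → 0
8 → 7 → 1
7 → none → 0
11 → none → 0
14 → none → 0
25 → none → 0
32 → none → 0
34 → none → 0
Sum: 1 + 0 + 1 + 0 + 0 + 0 + 0 + 0 + 0 = 2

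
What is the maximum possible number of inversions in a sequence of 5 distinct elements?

There are 10 inversions.

A reversed (strictly descending) arrangement makes every pair an inversion, giving C(5, 2) inversions.
C(5, 2) = 5·4/2 = 10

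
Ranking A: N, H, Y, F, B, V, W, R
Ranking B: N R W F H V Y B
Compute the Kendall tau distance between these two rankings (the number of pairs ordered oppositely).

Discordant pairs: 15

Assign each item its position (1..8) in the first ordering, then rewrite the second ordering as that position sequence:
positions: N→1, H→2, Y→3, F→4, B→5, V→6, W→7, R→8
second ordering as positions: [1, 8, 7, 4, 2, 6, 3, 5]
Discordant pairs = inversions in this position sequence.
1: 0
8: 7, 4, 2, 6, 3, 5 → 6
7: 4, 2, 6, 3, 5 → 5
4: 2, 3 → 2
2: 0
6: 3, 5 → 2
3: 0
5: 0
Total: 0 + 6 + 5 + 2 + 0 + 2 + 0 + 0 = 15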